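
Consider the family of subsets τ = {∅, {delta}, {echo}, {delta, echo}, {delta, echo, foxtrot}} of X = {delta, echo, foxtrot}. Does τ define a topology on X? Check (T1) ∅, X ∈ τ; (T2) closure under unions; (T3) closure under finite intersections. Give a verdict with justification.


τ IS a topology on X.

Axiom (T1): ∅ ∈ τ? Yes; X ∈ τ? Yes.
Axiom (T2/T3): check pairwise unions and intersections of members of τ.
All pairwise intersections and unions checked — each lies in τ. Therefore τ satisfies (T1), (T2), (T3): it IS a topology on X.


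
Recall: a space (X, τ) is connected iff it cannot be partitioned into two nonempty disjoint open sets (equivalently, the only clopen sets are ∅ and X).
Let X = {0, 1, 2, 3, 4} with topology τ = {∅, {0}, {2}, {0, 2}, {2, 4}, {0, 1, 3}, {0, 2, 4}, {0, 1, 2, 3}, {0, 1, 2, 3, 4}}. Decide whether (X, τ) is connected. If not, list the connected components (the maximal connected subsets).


(X, τ) is disconnected; components = [{2, 4}, {0, 1, 3}].

Find clopen sets (U ∈ τ with X ∖ U ∈ τ):
  U = ∅, X ∖ U = {0, 1, 2, 3, 4} — both open, so U is clopen.
  U = {2, 4}, X ∖ U = {0, 1, 3} — both open, so U is clopen.
  U = {0, 1, 3}, X ∖ U = {2, 4} — both open, so U is clopen.
  U = {0, 1, 2, 3, 4}, X ∖ U = ∅ — both open, so U is clopen.
Nontrivial clopen(s) exist: e.g. {2, 4}. So (X, τ) is disconnected.
Compute connected components by grouping points that agree on all clopens:
  component: {2, 4}
  component: {0, 1, 3}


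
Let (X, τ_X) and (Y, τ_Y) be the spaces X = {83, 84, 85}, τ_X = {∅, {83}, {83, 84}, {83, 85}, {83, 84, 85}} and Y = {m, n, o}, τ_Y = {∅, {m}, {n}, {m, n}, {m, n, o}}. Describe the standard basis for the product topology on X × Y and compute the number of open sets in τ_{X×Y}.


Basis B = {∅ × ∅, {83} × {m}, {83} × {n}, {83} × {m, n}, {83, 84} × {m}, {83, 85} × {m}, {83, 84} × {n}, {83, 85} × {n}, {83} × {m, n, o}, {83, 84, 85} × {m}, {83, 84, 85} × {n}, {83, 84} × {m, n}, {83, 85} × {m, n}, {83, 84} × {m, n, o}, {83, 85} × {m, n, o}, {83, 84, 85} × {m, n}, {83, 84, 85} × {m, n, o}}; |τ_{X×Y}| = 50.

Enumerate products U × V with U ∈ τ_X, V ∈ τ_Y (deduplicated):
  ∅ × ∅ = {} (∅)
  {83} × {m} = {(83,m)}
  {83} × {n} = {(83,n)}
  {83} × {m, n} = {(83,m), (83,n)}
  {83, 84} × {m} = {(83,m), (84,m)}
  {83, 85} × {m} = {(83,m), (85,m)}
  {83, 84} × {n} = {(83,n), (84,n)}
  {83, 85} × {n} = {(83,n), (85,n)}
  {83} × {m, n, o} = {(83,m), (83,n), (83,o)}
  {83, 84, 85} × {m} = {(83,m), (84,m), (85,m)}
  {83, 84, 85} × {n} = {(83,n), (84,n), (85,n)}
  {83, 84} × {m, n} = {(83,m), (83,n), (84,m), (84,n)}
  {83, 85} × {m, n} = {(83,m), (83,n), (85,m), (85,n)}
  {83, 84} × {m, n, o} = {(83,m), (83,n), (83,o), (84,m), (84,n), (84,o)}
  {83, 85} × {m, n, o} = {(83,m), (83,n), (83,o), (85,m), (85,n), (85,o)}
  {83, 84, 85} × {m, n} = {(83,m), (83,n), (84,m), (84,n), (85,m), (85,n)}
  {83, 84, 85} × {m, n, o} = {(83,m), (83,n), (83,o), (84,m), (84,n), (84,o), (85,m), (85,n), (85,o)}
These 17 distinct sets form the basis B.
Close under arbitrary unions to get τ_{X×Y}; counting gives |τ_{X×Y}| = 50.


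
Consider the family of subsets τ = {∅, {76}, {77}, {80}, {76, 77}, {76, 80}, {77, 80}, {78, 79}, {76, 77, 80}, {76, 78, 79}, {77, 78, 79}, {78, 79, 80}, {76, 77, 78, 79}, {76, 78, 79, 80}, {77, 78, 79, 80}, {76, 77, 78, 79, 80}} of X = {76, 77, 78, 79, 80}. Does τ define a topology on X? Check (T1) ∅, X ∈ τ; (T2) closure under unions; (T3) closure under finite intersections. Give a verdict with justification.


τ IS a topology on X.

Axiom (T1): ∅ ∈ τ? Yes; X ∈ τ? Yes.
Axiom (T2/T3): check pairwise unions and intersections of members of τ.
All pairwise intersections and unions checked — each lies in τ. Therefore τ satisfies (T1), (T2), (T3): it IS a topology on X.


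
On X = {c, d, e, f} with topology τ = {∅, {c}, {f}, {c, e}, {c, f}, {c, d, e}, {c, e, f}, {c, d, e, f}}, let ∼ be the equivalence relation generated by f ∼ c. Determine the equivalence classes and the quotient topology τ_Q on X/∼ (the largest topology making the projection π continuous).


X/∼ = {[c=f], [d], [e]}; |τ_Q| = 4.

Equivalence classes: [c=f], [d], [e].
Quotient map π: X → X/∼ sends c ↦ [c=f], d ↦ [d], e ↦ [e], f ↦ [c=f].
For each subset V ⊆ X/∼, compute π^{-1}(V) ⊆ X and check whether π^{-1}(V) ∈ τ. V is open in τ_Q iff π^{-1}(V) ∈ τ.
  V = {}: π^{-1}(V) = ∅ ∈ τ ✓.
  V = {[c=f]}: π^{-1}(V) = {c, f} ∈ τ ✓.
  V = {[d]}: π^{-1}(V) = {d} ∉ τ ✗.
  V = {[c=f], [d]}: π^{-1}(V) = {c, d, f} ∉ τ ✗.
  V = {[e]}: π^{-1}(V) = {e} ∉ τ ✗.
  V = {[c=f], [e]}: π^{-1}(V) = {c, e, f} ∈ τ ✓.
  V = {[d], [e]}: π^{-1}(V) = {d, e} ∉ τ ✗.
  V = {[c=f], [d], [e]}: π^{-1}(V) = {c, d, e, f} ∈ τ ✓.
Open sets in the quotient: τ_Q = {{}, {[c=f]}, {[c=f], [e]}, {[c=f], [d], [e]}} (4 elements).


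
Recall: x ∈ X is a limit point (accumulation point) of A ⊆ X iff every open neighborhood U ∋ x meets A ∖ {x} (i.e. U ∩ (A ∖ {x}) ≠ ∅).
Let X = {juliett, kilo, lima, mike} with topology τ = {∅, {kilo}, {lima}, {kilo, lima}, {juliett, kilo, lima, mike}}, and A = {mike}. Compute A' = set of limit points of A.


A' = {juliett}

For each x ∈ X, list the open sets U ∈ τ with x ∈ U, then check whether U ∩ (A ∖ {x}) ≠ ∅ for every such U.
  x = juliett: opens ∋ x are {juliett, kilo, lima, mike}; each meets A ∖ {juliett}, so x IS a limit point.
  x = kilo: open {kilo} ∋ x has {kilo} ∩ (A ∖ {kilo}) = ∅, so x is NOT a limit point.
  x = lima: open {lima} ∋ x has {lima} ∩ (A ∖ {lima}) = ∅, so x is NOT a limit point.
  x = mike: open {juliett, kilo, lima, mike} ∋ x has {juliett, kilo, lima, mike} ∩ (A ∖ {mike}) = ∅, so x is NOT a limit point.
Collecting: A' = {juliett}.


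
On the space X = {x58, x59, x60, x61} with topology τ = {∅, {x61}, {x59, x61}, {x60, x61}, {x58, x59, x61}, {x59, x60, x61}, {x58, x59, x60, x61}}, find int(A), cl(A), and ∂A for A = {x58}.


int(A) = ∅, cl(A) = {x58}, ∂A = {x58}.

Closed sets in (X, τ) are complements of opens:
  closed(X, τ) = {∅, {x58}, {x60}, {x58, x59}, {x58, x60}, {x58, x59, x60}, {x58, x59, x60, x61}}.
int(A) = ⋃ {U ∈ τ : U ⊆ A}. Opens contained in A: ∅.
Taking the union of these: int(A) = ∅.
cl(A) = ⋂ {C closed : A ⊆ C}. Closed sets containing A: {x58}, {x58, x59}, {x58, x60}, {x58, x59, x60}, {x58, x59, x60, x61}.
Intersecting these: cl(A) = {x58}.
∂A = cl(A) ∖ int(A) = {x58} ∖ ∅ = {x58}.


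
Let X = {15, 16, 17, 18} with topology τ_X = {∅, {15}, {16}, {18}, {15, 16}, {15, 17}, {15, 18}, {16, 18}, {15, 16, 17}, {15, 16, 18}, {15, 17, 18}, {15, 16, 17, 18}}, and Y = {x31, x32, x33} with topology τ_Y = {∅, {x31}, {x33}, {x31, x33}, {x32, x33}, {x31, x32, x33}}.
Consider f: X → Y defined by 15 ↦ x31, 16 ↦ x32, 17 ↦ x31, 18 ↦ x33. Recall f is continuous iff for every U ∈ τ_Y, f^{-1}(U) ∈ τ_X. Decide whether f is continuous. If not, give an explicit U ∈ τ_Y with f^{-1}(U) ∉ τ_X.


f IS continuous.

Compute f^{-1}(U) for each U ∈ τ_Y:
  U = ∅: f^{-1}(U) = ∅ ∈ τ_X ✓.
  U = {x31}: f^{-1}(U) = {15, 17} ∈ τ_X ✓.
  U = {x33}: f^{-1}(U) = {18} ∈ τ_X ✓.
  U = {x31, x33}: f^{-1}(U) = {15, 17, 18} ∈ τ_X ✓.
  U = {x32, x33}: f^{-1}(U) = {16, 18} ∈ τ_X ✓.
  U = {x31, x32, x33}: f^{-1}(U) = {15, 16, 17, 18} ∈ τ_X ✓.
Every preimage lies in τ_X, so f IS continuous.


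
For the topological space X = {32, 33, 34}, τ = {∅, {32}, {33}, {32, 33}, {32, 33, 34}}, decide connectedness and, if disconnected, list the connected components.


(X, τ) is connected.

Find clopen sets (U ∈ τ with X ∖ U ∈ τ):
  U = ∅, X ∖ U = {32, 33, 34} — both open, so U is clopen.
  U = {32, 33, 34}, X ∖ U = ∅ — both open, so U is clopen.
Only trivial clopens (∅ and X) exist, so (X, τ) is connected.
Compute connected components by grouping points that agree on all clopens:
  component: {32, 33, 34}


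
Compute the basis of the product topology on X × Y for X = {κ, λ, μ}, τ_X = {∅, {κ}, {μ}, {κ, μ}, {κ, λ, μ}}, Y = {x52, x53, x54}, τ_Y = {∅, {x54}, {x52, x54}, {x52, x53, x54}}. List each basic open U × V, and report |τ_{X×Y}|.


Basis B = {∅ × ∅, {κ} × {x54}, {μ} × {x54}, {κ} × {x52, x54}, {κ, μ} × {x54}, {μ} × {x52, x54}, {κ} × {x52, x53, x54}, {κ, λ, μ} × {x54}, {μ} × {x52, x53, x54}, {κ, μ} × {x52, x54}, {κ, μ} × {x52, x53, x54}, {κ, λ, μ} × {x52, x54}, {κ, λ, μ} × {x52, x53, x54}}; |τ_{X×Y}| = 30.

Enumerate products U × V with U ∈ τ_X, V ∈ τ_Y (deduplicated):
  ∅ × ∅ = {} (∅)
  {κ} × {x54} = {(κ,x54)}
  {μ} × {x54} = {(μ,x54)}
  {κ} × {x52, x54} = {(κ,x52), (κ,x54)}
  {κ, μ} × {x54} = {(κ,x54), (μ,x54)}
  {μ} × {x52, x54} = {(μ,x52), (μ,x54)}
  {κ} × {x52, x53, x54} = {(κ,x52), (κ,x53), (κ,x54)}
  {κ, λ, μ} × {x54} = {(κ,x54), (λ,x54), (μ,x54)}
  {μ} × {x52, x53, x54} = {(μ,x52), (μ,x53), (μ,x54)}
  {κ, μ} × {x52, x54} = {(κ,x52), (κ,x54), (μ,x52), (μ,x54)}
  {κ, μ} × {x52, x53, x54} = {(κ,x52), (κ,x53), (κ,x54), (μ,x52), (μ,x53), (μ,x54)}
  {κ, λ, μ} × {x52, x54} = {(κ,x52), (κ,x54), (λ,x52), (λ,x54), (μ,x52), (μ,x54)}
  {κ, λ, μ} × {x52, x53, x54} = {(κ,x52), (κ,x53), (κ,x54), (λ,x52), (λ,x53), (λ,x54), (μ,x52), (μ,x53), (μ,x54)}
These 13 distinct sets form the basis B.
Close under arbitrary unions to get τ_{X×Y}; counting gives |τ_{X×Y}| = 30.


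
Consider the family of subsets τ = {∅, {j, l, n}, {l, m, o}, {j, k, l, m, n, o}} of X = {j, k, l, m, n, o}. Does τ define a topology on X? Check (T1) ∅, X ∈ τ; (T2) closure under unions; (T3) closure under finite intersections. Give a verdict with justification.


τ is NOT a topology on X.

Axiom (T1): ∅ ∈ τ? Yes; X ∈ τ? Yes.
Axiom (T2/T3): check pairwise unions and intersections of members of τ.
Counterexample for (T3): {j, l, n} ∩ {l, m, o} = {l} ∉ τ. Therefore τ is NOT a topology.


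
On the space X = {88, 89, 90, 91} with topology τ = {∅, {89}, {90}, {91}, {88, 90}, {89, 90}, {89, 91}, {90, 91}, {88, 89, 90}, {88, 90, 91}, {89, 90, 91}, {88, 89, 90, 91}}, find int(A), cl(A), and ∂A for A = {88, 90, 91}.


int(A) = {88, 90, 91}, cl(A) = {88, 90, 91}, ∂A = ∅.

Closed sets in (X, τ) are complements of opens:
  closed(X, τ) = {∅, {88}, {89}, {91}, {88, 89}, {88, 90}, {88, 91}, {89, 91}, {88, 89, 90}, {88, 89, 91}, {88, 90, 91}, {88, 89, 90, 91}}.
int(A) = ⋃ {U ∈ τ : U ⊆ A}. Opens contained in A: ∅, {90}, {91}, {88, 90}, {90, 91}, {88, 90, 91}.
Taking the union of these: int(A) = {88, 90, 91}.
cl(A) = ⋂ {C closed : A ⊆ C}. Closed sets containing A: {88, 90, 91}, {88, 89, 90, 91}.
Intersecting these: cl(A) = {88, 90, 91}.
∂A = cl(A) ∖ int(A) = {88, 90, 91} ∖ {88, 90, 91} = ∅.


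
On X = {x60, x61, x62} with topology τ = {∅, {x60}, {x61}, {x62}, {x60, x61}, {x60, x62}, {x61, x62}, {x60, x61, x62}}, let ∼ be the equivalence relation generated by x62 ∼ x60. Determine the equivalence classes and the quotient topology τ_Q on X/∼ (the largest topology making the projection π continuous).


X/∼ = {[x60=x62], [x61]}; |τ_Q| = 4.

Equivalence classes: [x60=x62], [x61].
Quotient map π: X → X/∼ sends x60 ↦ [x60=x62], x61 ↦ [x61], x62 ↦ [x60=x62].
For each subset V ⊆ X/∼, compute π^{-1}(V) ⊆ X and check whether π^{-1}(V) ∈ τ. V is open in τ_Q iff π^{-1}(V) ∈ τ.
  V = {}: π^{-1}(V) = ∅ ∈ τ ✓.
  V = {[x60=x62]}: π^{-1}(V) = {x60, x62} ∈ τ ✓.
  V = {[x61]}: π^{-1}(V) = {x61} ∈ τ ✓.
  V = {[x60=x62], [x61]}: π^{-1}(V) = {x60, x61, x62} ∈ τ ✓.
Open sets in the quotient: τ_Q = {{}, {[x60=x62]}, {[x61]}, {[x60=x62], [x61]}} (4 elements).


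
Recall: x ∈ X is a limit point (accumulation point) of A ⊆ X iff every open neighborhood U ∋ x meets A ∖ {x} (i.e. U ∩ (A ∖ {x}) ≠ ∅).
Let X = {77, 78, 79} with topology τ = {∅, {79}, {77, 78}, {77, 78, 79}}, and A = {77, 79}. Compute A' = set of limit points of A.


A' = {78}

For each x ∈ X, list the open sets U ∈ τ with x ∈ U, then check whether U ∩ (A ∖ {x}) ≠ ∅ for every such U.
  x = 77: open {77, 78} ∋ x has {77, 78} ∩ (A ∖ {77}) = ∅, so x is NOT a limit point.
  x = 78: opens ∋ x are {77, 78}, {77, 78, 79}; each meets A ∖ {78}, so x IS a limit point.
  x = 79: open {79} ∋ x has {79} ∩ (A ∖ {79}) = ∅, so x is NOT a limit point.
Collecting: A' = {78}.


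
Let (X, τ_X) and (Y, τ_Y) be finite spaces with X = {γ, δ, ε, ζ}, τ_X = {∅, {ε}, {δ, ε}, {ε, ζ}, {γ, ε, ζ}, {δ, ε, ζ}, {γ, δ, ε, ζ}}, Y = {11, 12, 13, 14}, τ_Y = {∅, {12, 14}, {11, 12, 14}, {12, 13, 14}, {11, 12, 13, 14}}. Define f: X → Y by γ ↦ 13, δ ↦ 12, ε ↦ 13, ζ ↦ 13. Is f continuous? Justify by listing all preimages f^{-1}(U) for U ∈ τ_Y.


f is NOT continuous.

Compute f^{-1}(U) for each U ∈ τ_Y:
  U = ∅: f^{-1}(U) = ∅ ∈ τ_X ✓.
  U = {12, 14}: f^{-1}(U) = {δ} ∉ τ_X ✗.
  U = {11, 12, 14}: f^{-1}(U) = {δ} ∉ τ_X ✗.
  U = {12, 13, 14}: f^{-1}(U) = {γ, δ, ε, ζ} ∈ τ_X ✓.
  U = {11, 12, 13, 14}: f^{-1}(U) = {γ, δ, ε, ζ} ∈ τ_X ✓.
Found U = {12, 14} with f^{-1}(U) = {δ} not in τ_X. Therefore f is NOT continuous.


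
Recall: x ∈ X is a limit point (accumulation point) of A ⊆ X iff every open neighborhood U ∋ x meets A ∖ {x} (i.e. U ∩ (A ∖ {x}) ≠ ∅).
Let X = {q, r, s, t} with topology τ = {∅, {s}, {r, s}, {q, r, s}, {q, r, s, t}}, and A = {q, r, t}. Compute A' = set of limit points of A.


A' = {q, t}

For each x ∈ X, list the open sets U ∈ τ with x ∈ U, then check whether U ∩ (A ∖ {x}) ≠ ∅ for every such U.
  x = q: opens ∋ x are {q, r, s}, {q, r, s, t}; each meets A ∖ {q}, so x IS a limit point.
  x = r: open {r, s} ∋ x has {r, s} ∩ (A ∖ {r}) = ∅, so x is NOT a limit point.
  x = s: open {s} ∋ x has {s} ∩ (A ∖ {s}) = ∅, so x is NOT a limit point.
  x = t: opens ∋ x are {q, r, s, t}; each meets A ∖ {t}, so x IS a limit point.
Collecting: A' = {q, t}.


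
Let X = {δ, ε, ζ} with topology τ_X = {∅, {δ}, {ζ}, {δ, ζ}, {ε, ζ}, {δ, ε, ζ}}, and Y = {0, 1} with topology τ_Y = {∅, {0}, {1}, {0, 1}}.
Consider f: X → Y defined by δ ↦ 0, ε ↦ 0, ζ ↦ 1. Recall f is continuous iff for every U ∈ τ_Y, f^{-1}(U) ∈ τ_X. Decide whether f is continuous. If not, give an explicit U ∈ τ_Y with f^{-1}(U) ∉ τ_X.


f is NOT continuous.

Compute f^{-1}(U) for each U ∈ τ_Y:
  U = ∅: f^{-1}(U) = ∅ ∈ τ_X ✓.
  U = {0}: f^{-1}(U) = {δ, ε} ∉ τ_X ✗.
  U = {1}: f^{-1}(U) = {ζ} ∈ τ_X ✓.
  U = {0, 1}: f^{-1}(U) = {δ, ε, ζ} ∈ τ_X ✓.
Found U = {0} with f^{-1}(U) = {δ, ε} not in τ_X. Therefore f is NOT continuous.


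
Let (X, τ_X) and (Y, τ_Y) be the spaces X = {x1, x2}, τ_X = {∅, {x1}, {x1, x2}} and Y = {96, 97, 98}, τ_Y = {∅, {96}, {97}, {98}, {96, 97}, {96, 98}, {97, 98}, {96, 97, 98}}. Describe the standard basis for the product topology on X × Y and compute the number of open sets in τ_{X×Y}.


Basis B = {∅ × ∅, {x1} × {96}, {x1} × {97}, {x1} × {98}, {x1} × {96, 97}, {x1} × {96, 98}, {x1, x2} × {96}, {x1} × {97, 98}, {x1, x2} × {97}, {x1, x2} × {98}, {x1} × {96, 97, 98}, {x1, x2} × {96, 97}, {x1, x2} × {96, 98}, {x1, x2} × {97, 98}, {x1, x2} × {96, 97, 98}}; |τ_{X×Y}| = 27.

Enumerate products U × V with U ∈ τ_X, V ∈ τ_Y (deduplicated):
  ∅ × ∅ = {} (∅)
  {x1} × {96} = {(x1,96)}
  {x1} × {97} = {(x1,97)}
  {x1} × {98} = {(x1,98)}
  {x1} × {96, 97} = {(x1,96), (x1,97)}
  {x1} × {96, 98} = {(x1,96), (x1,98)}
  {x1, x2} × {96} = {(x1,96), (x2,96)}
  {x1} × {97, 98} = {(x1,97), (x1,98)}
  {x1, x2} × {97} = {(x1,97), (x2,97)}
  {x1, x2} × {98} = {(x1,98), (x2,98)}
  {x1} × {96, 97, 98} = {(x1,96), (x1,97), (x1,98)}
  {x1, x2} × {96, 97} = {(x1,96), (x1,97), (x2,96), (x2,97)}
  {x1, x2} × {96, 98} = {(x1,96), (x1,98), (x2,96), (x2,98)}
  {x1, x2} × {97, 98} = {(x1,97), (x1,98), (x2,97), (x2,98)}
  {x1, x2} × {96, 97, 98} = {(x1,96), (x1,97), (x1,98), (x2,96), (x2,97), (x2,98)}
These 15 distinct sets form the basis B.
Close under arbitrary unions to get τ_{X×Y}; counting gives |τ_{X×Y}| = 27.


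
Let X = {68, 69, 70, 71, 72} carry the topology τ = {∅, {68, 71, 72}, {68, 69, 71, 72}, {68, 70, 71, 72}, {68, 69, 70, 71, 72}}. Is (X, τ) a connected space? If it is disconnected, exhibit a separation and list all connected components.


(X, τ) is connected.

Find clopen sets (U ∈ τ with X ∖ U ∈ τ):
  U = ∅, X ∖ U = {68, 69, 70, 71, 72} — both open, so U is clopen.
  U = {68, 69, 70, 71, 72}, X ∖ U = ∅ — both open, so U is clopen.
Only trivial clopens (∅ and X) exist, so (X, τ) is connected.
Compute connected components by grouping points that agree on all clopens:
  component: {68, 69, 70, 71, 72}


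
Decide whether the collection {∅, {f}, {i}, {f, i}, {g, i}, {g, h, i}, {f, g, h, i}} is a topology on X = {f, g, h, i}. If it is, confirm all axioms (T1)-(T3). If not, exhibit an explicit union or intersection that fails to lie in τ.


τ is NOT a topology on X.

Axiom (T1): ∅ ∈ τ? Yes; X ∈ τ? Yes.
Axiom (T2/T3): check pairwise unions and intersections of members of τ.
Counterexample for (T2): {f} ∪ {g, i} = {f, g, i} ∉ τ. Therefore τ is NOT a topology.


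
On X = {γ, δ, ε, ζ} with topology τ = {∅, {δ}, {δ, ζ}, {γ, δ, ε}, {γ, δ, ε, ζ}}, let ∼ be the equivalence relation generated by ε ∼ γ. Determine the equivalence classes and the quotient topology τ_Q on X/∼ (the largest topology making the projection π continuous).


X/∼ = {[γ=ε], [δ], [ζ]}; |τ_Q| = 5.

Equivalence classes: [γ=ε], [δ], [ζ].
Quotient map π: X → X/∼ sends γ ↦ [γ=ε], δ ↦ [δ], ε ↦ [γ=ε], ζ ↦ [ζ].
For each subset V ⊆ X/∼, compute π^{-1}(V) ⊆ X and check whether π^{-1}(V) ∈ τ. V is open in τ_Q iff π^{-1}(V) ∈ τ.
  V = {}: π^{-1}(V) = ∅ ∈ τ ✓.
  V = {[γ=ε]}: π^{-1}(V) = {γ, ε} ∉ τ ✗.
  V = {[δ]}: π^{-1}(V) = {δ} ∈ τ ✓.
  V = {[γ=ε], [δ]}: π^{-1}(V) = {γ, δ, ε} ∈ τ ✓.
  V = {[ζ]}: π^{-1}(V) = {ζ} ∉ τ ✗.
  V = {[γ=ε], [ζ]}: π^{-1}(V) = {γ, ε, ζ} ∉ τ ✗.
  V = {[δ], [ζ]}: π^{-1}(V) = {δ, ζ} ∈ τ ✓.
  V = {[γ=ε], [δ], [ζ]}: π^{-1}(V) = {γ, δ, ε, ζ} ∈ τ ✓.
Open sets in the quotient: τ_Q = {{}, {[δ]}, {[γ=ε], [δ]}, {[δ], [ζ]}, {[γ=ε], [δ], [ζ]}} (5 elements).


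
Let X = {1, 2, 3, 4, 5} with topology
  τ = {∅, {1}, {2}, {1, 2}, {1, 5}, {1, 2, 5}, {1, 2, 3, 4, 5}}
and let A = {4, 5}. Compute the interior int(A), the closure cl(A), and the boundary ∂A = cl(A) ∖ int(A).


int(A) = ∅, cl(A) = {3, 4, 5}, ∂A = {3, 4, 5}.

Closed sets in (X, τ) are complements of opens:
  closed(X, τ) = {∅, {3, 4}, {2, 3, 4}, {3, 4, 5}, {1, 3, 4, 5}, {2, 3, 4, 5}, {1, 2, 3, 4, 5}}.
int(A) = ⋃ {U ∈ τ : U ⊆ A}. Opens contained in A: ∅.
Taking the union of these: int(A) = ∅.
cl(A) = ⋂ {C closed : A ⊆ C}. Closed sets containing A: {3, 4, 5}, {1, 3, 4, 5}, {2, 3, 4, 5}, {1, 2, 3, 4, 5}.
Intersecting these: cl(A) = {3, 4, 5}.
∂A = cl(A) ∖ int(A) = {3, 4, 5} ∖ ∅ = {3, 4, 5}.


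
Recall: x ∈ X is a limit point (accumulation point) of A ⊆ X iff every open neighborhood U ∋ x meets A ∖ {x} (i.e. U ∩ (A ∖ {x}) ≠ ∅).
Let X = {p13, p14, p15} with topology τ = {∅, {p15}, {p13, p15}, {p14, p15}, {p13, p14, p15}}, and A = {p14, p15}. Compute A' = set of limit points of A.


A' = {p13, p14}

For each x ∈ X, list the open sets U ∈ τ with x ∈ U, then check whether U ∩ (A ∖ {x}) ≠ ∅ for every such U.
  x = p13: opens ∋ x are {p13, p15}, {p13, p14, p15}; each meets A ∖ {p13}, so x IS a limit point.
  x = p14: opens ∋ x are {p14, p15}, {p13, p14, p15}; each meets A ∖ {p14}, so x IS a limit point.
  x = p15: open {p15} ∋ x has {p15} ∩ (A ∖ {p15}) = ∅, so x is NOT a limit point.
Collecting: A' = {p13, p14}.


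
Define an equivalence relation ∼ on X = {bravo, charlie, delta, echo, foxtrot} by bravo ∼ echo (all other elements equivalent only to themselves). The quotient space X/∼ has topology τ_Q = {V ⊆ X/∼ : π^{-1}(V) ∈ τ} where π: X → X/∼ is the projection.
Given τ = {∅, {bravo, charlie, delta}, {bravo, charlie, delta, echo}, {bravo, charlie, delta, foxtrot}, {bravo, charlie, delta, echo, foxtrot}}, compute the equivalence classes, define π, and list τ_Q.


X/∼ = {[bravo=echo], [charlie], [delta], [foxtrot]}; |τ_Q| = 3.

Equivalence classes: [bravo=echo], [charlie], [delta], [foxtrot].
Quotient map π: X → X/∼ sends bravo ↦ [bravo=echo], charlie ↦ [charlie], delta ↦ [delta], echo ↦ [bravo=echo], foxtrot ↦ [foxtrot].
For each subset V ⊆ X/∼, compute π^{-1}(V) ⊆ X and check whether π^{-1}(V) ∈ τ. V is open in τ_Q iff π^{-1}(V) ∈ τ.
  V = {}: π^{-1}(V) = ∅ ∈ τ ✓.
  V = {[bravo=echo]}: π^{-1}(V) = {bravo, echo} ∉ τ ✗.
  V = {[charlie]}: π^{-1}(V) = {charlie} ∉ τ ✗.
  V = {[bravo=echo], [charlie]}: π^{-1}(V) = {bravo, charlie, echo} ∉ τ ✗.
  V = {[delta]}: π^{-1}(V) = {delta} ∉ τ ✗.
  V = {[bravo=echo], [delta]}: π^{-1}(V) = {bravo, delta, echo} ∉ τ ✗.
  V = {[charlie], [delta]}: π^{-1}(V) = {charlie, delta} ∉ τ ✗.
  V = {[bravo=echo], [charlie], [delta]}: π^{-1}(V) = {bravo, charlie, delta, echo} ∈ τ ✓.
  V = {[foxtrot]}: π^{-1}(V) = {foxtrot} ∉ τ ✗.
  V = {[bravo=echo], [foxtrot]}: π^{-1}(V) = {bravo, echo, foxtrot} ∉ τ ✗.
  V = {[charlie], [foxtrot]}: π^{-1}(V) = {charlie, foxtrot} ∉ τ ✗.
  V = {[bravo=echo], [charlie], [foxtrot]}: π^{-1}(V) = {bravo, charlie, echo, foxtrot} ∉ τ ✗.
  V = {[delta], [foxtrot]}: π^{-1}(V) = {delta, foxtrot} ∉ τ ✗.
  V = {[bravo=echo], [delta], [foxtrot]}: π^{-1}(V) = {bravo, delta, echo, foxtrot} ∉ τ ✗.
  V = {[charlie], [delta], [foxtrot]}: π^{-1}(V) = {charlie, delta, foxtrot} ∉ τ ✗.
  V = {[bravo=echo], [charlie], [delta], [foxtrot]}: π^{-1}(V) = {bravo, charlie, delta, echo, foxtrot} ∈ τ ✓.
Open sets in the quotient: τ_Q = {{}, {[bravo=echo], [charlie], [delta]}, {[bravo=echo], [charlie], [delta], [foxtrot]}} (3 elements).


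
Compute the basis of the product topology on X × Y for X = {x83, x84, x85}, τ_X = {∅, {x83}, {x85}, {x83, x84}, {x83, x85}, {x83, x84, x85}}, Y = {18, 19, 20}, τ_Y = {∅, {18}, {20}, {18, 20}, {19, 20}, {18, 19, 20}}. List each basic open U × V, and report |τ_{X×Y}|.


Basis B = {∅ × ∅, {x83} × {18}, {x83} × {20}, {x85} × {18}, {x85} × {20}, {x83} × {18, 20}, {x83, x84} × {18}, {x83, x85} × {18}, {x83} × {19, 20}, {x83, x84} × {20}, {x83, x85} × {20}, {x85} × {18, 20}, {x85} × {19, 20}, {x83} × {18, 19, 20}, {x83, x84, x85} × {18}, {x83, x84, x85} × {20}, {x85} × {18, 19, 20}, {x83, x84} × {18, 20}, {x83, x85} × {18, 20}, {x83, x84} × {19, 20}, {x83, x85} × {19, 20}, {x83, x84} × {18, 19, 20}, {x83, x85} × {18, 19, 20}, {x83, x84, x85} × {18, 20}, {x83, x84, x85} × {19, 20}, {x83, x84, x85} × {18, 19, 20}}; |τ_{X×Y}| = 108.

Enumerate products U × V with U ∈ τ_X, V ∈ τ_Y (deduplicated):
  ∅ × ∅ = {} (∅)
  {x83} × {18} = {(x83,18)}
  {x83} × {20} = {(x83,20)}
  {x85} × {18} = {(x85,18)}
  {x85} × {20} = {(x85,20)}
  {x83} × {18, 20} = {(x83,18), (x83,20)}
  {x83, x84} × {18} = {(x83,18), (x84,18)}
  {x83, x85} × {18} = {(x83,18), (x85,18)}
  {x83} × {19, 20} = {(x83,19), (x83,20)}
  {x83, x84} × {20} = {(x83,20), (x84,20)}
  {x83, x85} × {20} = {(x83,20), (x85,20)}
  {x85} × {18, 20} = {(x85,18), (x85,20)}
  {x85} × {19, 20} = {(x85,19), (x85,20)}
  {x83} × {18, 19, 20} = {(x83,18), (x83,19), (x83,20)}
  {x83, x84, x85} × {18} = {(x83,18), (x84,18), (x85,18)}
  {x83, x84, x85} × {20} = {(x83,20), (x84,20), (x85,20)}
  {x85} × {18, 19, 20} = {(x85,18), (x85,19), (x85,20)}
  {x83, x84} × {18, 20} = {(x83,18), (x83,20), (x84,18), (x84,20)}
  {x83, x85} × {18, 20} = {(x83,18), (x83,20), (x85,18), (x85,20)}
  {x83, x84} × {19, 20} = {(x83,19), (x83,20), (x84,19), (x84,20)}
  {x83, x85} × {19, 20} = {(x83,19), (x83,20), (x85,19), (x85,20)}
  {x83, x84} × {18, 19, 20} = {(x83,18), (x83,19), (x83,20), (x84,18), (x84,19), (x84,20)}
  {x83, x85} × {18, 19, 20} = {(x83,18), (x83,19), (x83,20), (x85,18), (x85,19), (x85,20)}
  {x83, x84, x85} × {18, 20} = {(x83,18), (x83,20), (x84,18), (x84,20), (x85,18), (x85,20)}
  {x83, x84, x85} × {19, 20} = {(x83,19), (x83,20), (x84,19), (x84,20), (x85,19), (x85,20)}
  {x83, x84, x85} × {18, 19, 20} = {(x83,18), (x83,19), (x83,20), (x84,18), (x84,19), (x84,20), (x85,18), (x85,19), (x85,20)}
These 26 distinct sets form the basis B.
Close under arbitrary unions to get τ_{X×Y}; counting gives |τ_{X×Y}| = 108.


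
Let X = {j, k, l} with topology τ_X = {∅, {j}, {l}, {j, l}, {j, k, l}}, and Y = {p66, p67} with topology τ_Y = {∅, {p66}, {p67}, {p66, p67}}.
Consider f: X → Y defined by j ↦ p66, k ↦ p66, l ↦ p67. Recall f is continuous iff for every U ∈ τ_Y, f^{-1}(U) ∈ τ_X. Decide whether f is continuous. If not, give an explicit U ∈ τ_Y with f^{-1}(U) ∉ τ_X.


f is NOT continuous.

Compute f^{-1}(U) for each U ∈ τ_Y:
  U = ∅: f^{-1}(U) = ∅ ∈ τ_X ✓.
  U = {p66}: f^{-1}(U) = {j, k} ∉ τ_X ✗.
  U = {p67}: f^{-1}(U) = {l} ∈ τ_X ✓.
  U = {p66, p67}: f^{-1}(U) = {j, k, l} ∈ τ_X ✓.
Found U = {p66} with f^{-1}(U) = {j, k} not in τ_X. Therefore f is NOT continuous.


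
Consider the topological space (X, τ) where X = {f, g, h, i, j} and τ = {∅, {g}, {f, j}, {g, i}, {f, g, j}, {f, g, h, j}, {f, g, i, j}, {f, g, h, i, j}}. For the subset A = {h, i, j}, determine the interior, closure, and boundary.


int(A) = ∅, cl(A) = {f, h, i, j}, ∂A = {f, h, i, j}.

Closed sets in (X, τ) are complements of opens:
  closed(X, τ) = {∅, {h}, {i}, {h, i}, {f, h, j}, {g, h, i}, {f, h, i, j}, {f, g, h, i, j}}.
int(A) = ⋃ {U ∈ τ : U ⊆ A}. Opens contained in A: ∅.
Taking the union of these: int(A) = ∅.
cl(A) = ⋂ {C closed : A ⊆ C}. Closed sets containing A: {f, h, i, j}, {f, g, h, i, j}.
Intersecting these: cl(A) = {f, h, i, j}.
∂A = cl(A) ∖ int(A) = {f, h, i, j} ∖ ∅ = {f, h, i, j}.


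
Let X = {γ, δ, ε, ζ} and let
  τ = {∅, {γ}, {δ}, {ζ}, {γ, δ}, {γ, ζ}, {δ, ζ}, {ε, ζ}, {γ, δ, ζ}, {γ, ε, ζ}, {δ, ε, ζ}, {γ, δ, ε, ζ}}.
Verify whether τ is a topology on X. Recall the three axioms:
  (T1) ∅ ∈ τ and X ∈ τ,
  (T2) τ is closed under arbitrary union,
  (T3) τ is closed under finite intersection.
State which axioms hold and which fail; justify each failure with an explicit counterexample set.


τ IS a topology on X.

Axiom (T1): ∅ ∈ τ? Yes; X ∈ τ? Yes.
Axiom (T2/T3): check pairwise unions and intersections of members of τ.
All pairwise intersections and unions checked — each lies in τ. Therefore τ satisfies (T1), (T2), (T3): it IS a topology on X.


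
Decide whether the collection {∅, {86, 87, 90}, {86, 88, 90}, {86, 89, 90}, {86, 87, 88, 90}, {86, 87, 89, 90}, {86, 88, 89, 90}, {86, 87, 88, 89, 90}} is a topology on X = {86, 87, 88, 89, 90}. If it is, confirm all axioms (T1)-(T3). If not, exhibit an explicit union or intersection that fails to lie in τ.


τ is NOT a topology on X.

Axiom (T1): ∅ ∈ τ? Yes; X ∈ τ? Yes.
Axiom (T2/T3): check pairwise unions and intersections of members of τ.
Counterexample for (T3): {86, 87, 90} ∩ {86, 88, 90} = {86, 90} ∉ τ. Therefore τ is NOT a topology.


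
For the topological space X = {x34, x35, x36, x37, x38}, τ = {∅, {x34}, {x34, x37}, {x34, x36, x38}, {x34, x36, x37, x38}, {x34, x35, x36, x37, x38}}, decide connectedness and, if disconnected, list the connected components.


(X, τ) is connected.

Find clopen sets (U ∈ τ with X ∖ U ∈ τ):
  U = ∅, X ∖ U = {x34, x35, x36, x37, x38} — both open, so U is clopen.
  U = {x34, x35, x36, x37, x38}, X ∖ U = ∅ — both open, so U is clopen.
Only trivial clopens (∅ and X) exist, so (X, τ) is connected.
Compute connected components by grouping points that agree on all clopens:
  component: {x34, x35, x36, x37, x38}


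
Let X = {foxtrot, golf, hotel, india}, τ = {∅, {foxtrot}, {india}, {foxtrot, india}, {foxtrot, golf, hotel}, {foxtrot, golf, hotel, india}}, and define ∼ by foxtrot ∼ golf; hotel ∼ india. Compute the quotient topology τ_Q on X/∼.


X/∼ = {[foxtrot=golf], [hotel=india]}; |τ_Q| = 2.

Equivalence classes: [foxtrot=golf], [hotel=india].
Quotient map π: X → X/∼ sends foxtrot ↦ [foxtrot=golf], golf ↦ [foxtrot=golf], hotel ↦ [hotel=india], india ↦ [hotel=india].
For each subset V ⊆ X/∼, compute π^{-1}(V) ⊆ X and check whether π^{-1}(V) ∈ τ. V is open in τ_Q iff π^{-1}(V) ∈ τ.
  V = {}: π^{-1}(V) = ∅ ∈ τ ✓.
  V = {[foxtrot=golf]}: π^{-1}(V) = {foxtrot, golf} ∉ τ ✗.
  V = {[hotel=india]}: π^{-1}(V) = {hotel, india} ∉ τ ✗.
  V = {[foxtrot=golf], [hotel=india]}: π^{-1}(V) = {foxtrot, golf, hotel, india} ∈ τ ✓.
Open sets in the quotient: τ_Q = {{}, {[foxtrot=golf], [hotel=india]}} (2 elements).


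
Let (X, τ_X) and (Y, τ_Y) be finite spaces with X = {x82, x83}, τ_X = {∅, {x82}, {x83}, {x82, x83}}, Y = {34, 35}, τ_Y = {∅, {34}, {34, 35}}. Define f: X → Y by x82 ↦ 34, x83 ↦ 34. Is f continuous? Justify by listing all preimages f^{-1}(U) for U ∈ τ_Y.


f IS continuous.

Compute f^{-1}(U) for each U ∈ τ_Y:
  U = ∅: f^{-1}(U) = ∅ ∈ τ_X ✓.
  U = {34}: f^{-1}(U) = {x82, x83} ∈ τ_X ✓.
  U = {34, 35}: f^{-1}(U) = {x82, x83} ∈ τ_X ✓.
Every preimage lies in τ_X, so f IS continuous.


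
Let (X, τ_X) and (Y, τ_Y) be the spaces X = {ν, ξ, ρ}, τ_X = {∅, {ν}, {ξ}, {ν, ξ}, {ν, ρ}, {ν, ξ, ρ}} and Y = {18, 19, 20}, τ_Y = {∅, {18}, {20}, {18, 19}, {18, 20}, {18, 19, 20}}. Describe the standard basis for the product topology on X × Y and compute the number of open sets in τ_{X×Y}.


Basis B = {∅ × ∅, {ν} × {18}, {ν} × {20}, {ξ} × {18}, {ξ} × {20}, {ν} × {18, 19}, {ν} × {18, 20}, {ν, ξ} × {18}, {ν, ρ} × {18}, {ν, ξ} × {20}, {ν, ρ} × {20}, {ξ} × {18, 19}, {ξ} × {18, 20}, {ν} × {18, 19, 20}, {ν, ξ, ρ} × {18}, {ν, ξ, ρ} × {20}, {ξ} × {18, 19, 20}, {ν, ξ} × {18, 19}, {ν, ρ} × {18, 19}, {ν, ξ} × {18, 20}, {ν, ρ} × {18, 20}, {ν, ξ} × {18, 19, 20}, {ν, ρ} × {18, 19, 20}, {ν, ξ, ρ} × {18, 19}, {ν, ξ, ρ} × {18, 20}, {ν, ξ, ρ} × {18, 19, 20}}; |τ_{X×Y}| = 108.

Enumerate products U × V with U ∈ τ_X, V ∈ τ_Y (deduplicated):
  ∅ × ∅ = {} (∅)
  {ν} × {18} = {(ν,18)}
  {ν} × {20} = {(ν,20)}
  {ξ} × {18} = {(ξ,18)}
  {ξ} × {20} = {(ξ,20)}
  {ν} × {18, 19} = {(ν,18), (ν,19)}
  {ν} × {18, 20} = {(ν,18), (ν,20)}
  {ν, ξ} × {18} = {(ν,18), (ξ,18)}
  {ν, ρ} × {18} = {(ν,18), (ρ,18)}
  {ν, ξ} × {20} = {(ν,20), (ξ,20)}
  {ν, ρ} × {20} = {(ν,20), (ρ,20)}
  {ξ} × {18, 19} = {(ξ,18), (ξ,19)}
  {ξ} × {18, 20} = {(ξ,18), (ξ,20)}
  {ν} × {18, 19, 20} = {(ν,18), (ν,19), (ν,20)}
  {ν, ξ, ρ} × {18} = {(ν,18), (ξ,18), (ρ,18)}
  {ν, ξ, ρ} × {20} = {(ν,20), (ξ,20), (ρ,20)}
  {ξ} × {18, 19, 20} = {(ξ,18), (ξ,19), (ξ,20)}
  {ν, ξ} × {18, 19} = {(ν,18), (ν,19), (ξ,18), (ξ,19)}
  {ν, ρ} × {18, 19} = {(ν,18), (ν,19), (ρ,18), (ρ,19)}
  {ν, ξ} × {18, 20} = {(ν,18), (ν,20), (ξ,18), (ξ,20)}
  {ν, ρ} × {18, 20} = {(ν,18), (ν,20), (ρ,18), (ρ,20)}
  {ν, ξ} × {18, 19, 20} = {(ν,18), (ν,19), (ν,20), (ξ,18), (ξ,19), (ξ,20)}
  {ν, ρ} × {18, 19, 20} = {(ν,18), (ν,19), (ν,20), (ρ,18), (ρ,19), (ρ,20)}
  {ν, ξ, ρ} × {18, 19} = {(ν,18), (ν,19), (ξ,18), (ξ,19), (ρ,18), (ρ,19)}
  {ν, ξ, ρ} × {18, 20} = {(ν,18), (ν,20), (ξ,18), (ξ,20), (ρ,18), (ρ,20)}
  {ν, ξ, ρ} × {18, 19, 20} = {(ν,18), (ν,19), (ν,20), (ξ,18), (ξ,19), (ξ,20), (ρ,18), (ρ,19), (ρ,20)}
These 26 distinct sets form the basis B.
Close under arbitrary unions to get τ_{X×Y}; counting gives |τ_{X×Y}| = 108.


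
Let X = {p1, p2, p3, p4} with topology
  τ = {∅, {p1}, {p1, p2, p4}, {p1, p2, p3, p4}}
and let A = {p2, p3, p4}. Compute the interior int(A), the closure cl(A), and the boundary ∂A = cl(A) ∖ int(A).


int(A) = ∅, cl(A) = {p2, p3, p4}, ∂A = {p2, p3, p4}.

Closed sets in (X, τ) are complements of opens:
  closed(X, τ) = {∅, {p3}, {p2, p3, p4}, {p1, p2, p3, p4}}.
int(A) = ⋃ {U ∈ τ : U ⊆ A}. Opens contained in A: ∅.
Taking the union of these: int(A) = ∅.
cl(A) = ⋂ {C closed : A ⊆ C}. Closed sets containing A: {p2, p3, p4}, {p1, p2, p3, p4}.
Intersecting these: cl(A) = {p2, p3, p4}.
∂A = cl(A) ∖ int(A) = {p2, p3, p4} ∖ ∅ = {p2, p3, p4}.


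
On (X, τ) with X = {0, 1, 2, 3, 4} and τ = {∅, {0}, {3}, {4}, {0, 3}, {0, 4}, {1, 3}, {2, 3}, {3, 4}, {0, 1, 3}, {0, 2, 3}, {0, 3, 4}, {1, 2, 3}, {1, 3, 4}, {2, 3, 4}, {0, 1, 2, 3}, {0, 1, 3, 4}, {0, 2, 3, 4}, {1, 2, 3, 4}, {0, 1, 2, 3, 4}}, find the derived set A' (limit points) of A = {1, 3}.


A' = {1, 2}

For each x ∈ X, list the open sets U ∈ τ with x ∈ U, then check whether U ∩ (A ∖ {x}) ≠ ∅ for every such U.
  x = 0: open {0} ∋ x has {0} ∩ (A ∖ {0}) = ∅, so x is NOT a limit point.
  x = 1: opens ∋ x are {1, 3}, {0, 1, 3}, {1, 2, 3}, {1, 3, 4}, {0, 1, 2, 3}, {0, 1, 3, 4}, {1, 2, 3, 4}, {0, 1, 2, 3, 4}; each meets A ∖ {1}, so x IS a limit point.
  x = 2: opens ∋ x are {2, 3}, {0, 2, 3}, {1, 2, 3}, {2, 3, 4}, {0, 1, 2, 3}, {0, 2, 3, 4}, {1, 2, 3, 4}, {0, 1, 2, 3, 4}; each meets A ∖ {2}, so x IS a limit point.
  x = 3: open {3} ∋ x has {3} ∩ (A ∖ {3}) = ∅, so x is NOT a limit point.
  x = 4: open {4} ∋ x has {4} ∩ (A ∖ {4}) = ∅, so x is NOT a limit point.
Collecting: A' = {1, 2}.


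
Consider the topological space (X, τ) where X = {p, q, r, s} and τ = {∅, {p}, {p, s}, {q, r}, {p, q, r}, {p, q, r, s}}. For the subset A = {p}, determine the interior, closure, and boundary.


int(A) = {p}, cl(A) = {p, s}, ∂A = {s}.

Closed sets in (X, τ) are complements of opens:
  closed(X, τ) = {∅, {s}, {p, s}, {q, r}, {q, r, s}, {p, q, r, s}}.
int(A) = ⋃ {U ∈ τ : U ⊆ A}. Opens contained in A: ∅, {p}.
Taking the union of these: int(A) = {p}.
cl(A) = ⋂ {C closed : A ⊆ C}. Closed sets containing A: {p, s}, {p, q, r, s}.
Intersecting these: cl(A) = {p, s}.
∂A = cl(A) ∖ int(A) = {p, s} ∖ {p} = {s}.


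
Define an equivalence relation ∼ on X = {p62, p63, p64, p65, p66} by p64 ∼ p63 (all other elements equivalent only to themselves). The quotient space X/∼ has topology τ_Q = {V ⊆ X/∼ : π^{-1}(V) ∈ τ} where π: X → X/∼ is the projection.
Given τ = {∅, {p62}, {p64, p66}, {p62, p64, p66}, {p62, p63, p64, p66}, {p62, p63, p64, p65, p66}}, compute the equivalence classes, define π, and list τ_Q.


X/∼ = {[p62], [p63=p64], [p65], [p66]}; |τ_Q| = 4.

Equivalence classes: [p62], [p63=p64], [p65], [p66].
Quotient map π: X → X/∼ sends p62 ↦ [p62], p63 ↦ [p63=p64], p64 ↦ [p63=p64], p65 ↦ [p65], p66 ↦ [p66].
For each subset V ⊆ X/∼, compute π^{-1}(V) ⊆ X and check whether π^{-1}(V) ∈ τ. V is open in τ_Q iff π^{-1}(V) ∈ τ.
  V = {}: π^{-1}(V) = ∅ ∈ τ ✓.
  V = {[p62]}: π^{-1}(V) = {p62} ∈ τ ✓.
  V = {[p63=p64]}: π^{-1}(V) = {p63, p64} ∉ τ ✗.
  V = {[p62], [p63=p64]}: π^{-1}(V) = {p62, p63, p64} ∉ τ ✗.
  V = {[p65]}: π^{-1}(V) = {p65} ∉ τ ✗.
  V = {[p62], [p65]}: π^{-1}(V) = {p62, p65} ∉ τ ✗.
  V = {[p63=p64], [p65]}: π^{-1}(V) = {p63, p64, p65} ∉ τ ✗.
  V = {[p62], [p63=p64], [p65]}: π^{-1}(V) = {p62, p63, p64, p65} ∉ τ ✗.
  V = {[p66]}: π^{-1}(V) = {p66} ∉ τ ✗.
  V = {[p62], [p66]}: π^{-1}(V) = {p62, p66} ∉ τ ✗.
  V = {[p63=p64], [p66]}: π^{-1}(V) = {p63, p64, p66} ∉ τ ✗.
  V = {[p62], [p63=p64], [p66]}: π^{-1}(V) = {p62, p63, p64, p66} ∈ τ ✓.
  V = {[p65], [p66]}: π^{-1}(V) = {p65, p66} ∉ τ ✗.
  V = {[p62], [p65], [p66]}: π^{-1}(V) = {p62, p65, p66} ∉ τ ✗.
  V = {[p63=p64], [p65], [p66]}: π^{-1}(V) = {p63, p64, p65, p66} ∉ τ ✗.
  V = {[p62], [p63=p64], [p65], [p66]}: π^{-1}(V) = {p62, p63, p64, p65, p66} ∈ τ ✓.
Open sets in the quotient: τ_Q = {{}, {[p62]}, {[p62], [p63=p64], [p66]}, {[p62], [p63=p64], [p65], [p66]}} (4 elements).


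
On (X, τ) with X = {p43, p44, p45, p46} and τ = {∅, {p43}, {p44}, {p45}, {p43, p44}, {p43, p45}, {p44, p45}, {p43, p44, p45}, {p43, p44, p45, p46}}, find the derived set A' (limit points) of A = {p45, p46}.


A' = {p46}

For each x ∈ X, list the open sets U ∈ τ with x ∈ U, then check whether U ∩ (A ∖ {x}) ≠ ∅ for every such U.
  x = p43: open {p43} ∋ x has {p43} ∩ (A ∖ {p43}) = ∅, so x is NOT a limit point.
  x = p44: open {p44} ∋ x has {p44} ∩ (A ∖ {p44}) = ∅, so x is NOT a limit point.
  x = p45: open {p45} ∋ x has {p45} ∩ (A ∖ {p45}) = ∅, so x is NOT a limit point.
  x = p46: opens ∋ x are {p43, p44, p45, p46}; each meets A ∖ {p46}, so x IS a limit point.
Collecting: A' = {p46}.


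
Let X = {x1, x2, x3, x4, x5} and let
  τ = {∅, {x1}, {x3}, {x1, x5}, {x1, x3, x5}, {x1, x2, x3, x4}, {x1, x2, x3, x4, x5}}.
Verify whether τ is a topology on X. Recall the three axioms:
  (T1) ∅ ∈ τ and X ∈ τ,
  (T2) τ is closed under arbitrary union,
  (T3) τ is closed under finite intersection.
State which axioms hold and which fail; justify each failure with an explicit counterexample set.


τ is NOT a topology on X.

Axiom (T1): ∅ ∈ τ? Yes; X ∈ τ? Yes.
Axiom (T2/T3): check pairwise unions and intersections of members of τ.
Counterexample for (T2): {x1} ∪ {x3} = {x1, x3} ∉ τ. Therefore τ is NOT a topology.


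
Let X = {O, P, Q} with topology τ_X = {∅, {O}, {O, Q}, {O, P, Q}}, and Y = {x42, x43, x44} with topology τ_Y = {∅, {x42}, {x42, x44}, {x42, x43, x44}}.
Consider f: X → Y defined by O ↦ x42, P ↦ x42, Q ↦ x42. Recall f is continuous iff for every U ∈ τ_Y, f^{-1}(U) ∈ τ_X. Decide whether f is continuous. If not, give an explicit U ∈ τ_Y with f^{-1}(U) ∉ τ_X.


f IS continuous.

Compute f^{-1}(U) for each U ∈ τ_Y:
  U = ∅: f^{-1}(U) = ∅ ∈ τ_X ✓.
  U = {x42}: f^{-1}(U) = {O, P, Q} ∈ τ_X ✓.
  U = {x42, x44}: f^{-1}(U) = {O, P, Q} ∈ τ_X ✓.
  U = {x42, x43, x44}: f^{-1}(U) = {O, P, Q} ∈ τ_X ✓.
Every preimage lies in τ_X, so f IS continuous.


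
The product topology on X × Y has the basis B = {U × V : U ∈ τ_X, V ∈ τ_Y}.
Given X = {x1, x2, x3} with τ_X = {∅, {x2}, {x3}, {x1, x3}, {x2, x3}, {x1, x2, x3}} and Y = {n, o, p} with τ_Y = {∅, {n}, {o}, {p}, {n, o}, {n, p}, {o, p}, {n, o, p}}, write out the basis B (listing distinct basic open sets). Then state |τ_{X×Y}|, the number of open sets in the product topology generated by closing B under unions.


Basis B = {∅ × ∅, {x2} × {n}, {x2} × {o}, {x2} × {p}, {x3} × {n}, {x3} × {o}, {x3} × {p}, {x1, x3} × {n}, {x1, x3} × {o}, {x1, x3} × {p}, {x2} × {n, o}, {x2} × {n, p}, {x2, x3} × {n}, {x2} × {o, p}, {x2, x3} × {o}, {x2, x3} × {p}, {x3} × {n, o}, {x3} × {n, p}, {x3} × {o, p}, {x1, x2, x3} × {n}, {x1, x2, x3} × {o}, {x1, x2, x3} × {p}, {x2} × {n, o, p}, {x3} × {n, o, p}, {x1, x3} × {n, o}, {x1, x3} × {n, p}, {x1, x3} × {o, p}, {x2, x3} × {n, o}, {x2, x3} × {n, p}, {x2, x3} × {o, p}, {x1, x3} × {n, o, p}, {x1, x2, x3} × {n, o}, {x1, x2, x3} × {n, p}, {x1, x2, x3} × {o, p}, {x2, x3} × {n, o, p}, {x1, x2, x3} × {n, o, p}}; |τ_{X×Y}| = 216.

Enumerate products U × V with U ∈ τ_X, V ∈ τ_Y (deduplicated):
  ∅ × ∅ = {} (∅)
  {x2} × {n} = {(x2,n)}
  {x2} × {o} = {(x2,o)}
  {x2} × {p} = {(x2,p)}
  {x3} × {n} = {(x3,n)}
  {x3} × {o} = {(x3,o)}
  {x3} × {p} = {(x3,p)}
  {x1, x3} × {n} = {(x1,n), (x3,n)}
  {x1, x3} × {o} = {(x1,o), (x3,o)}
  {x1, x3} × {p} = {(x1,p), (x3,p)}
  {x2} × {n, o} = {(x2,n), (x2,o)}
  {x2} × {n, p} = {(x2,n), (x2,p)}
  {x2, x3} × {n} = {(x2,n), (x3,n)}
  {x2} × {o, p} = {(x2,o), (x2,p)}
  {x2, x3} × {o} = {(x2,o), (x3,o)}
  {x2, x3} × {p} = {(x2,p), (x3,p)}
  {x3} × {n, o} = {(x3,n), (x3,o)}
  {x3} × {n, p} = {(x3,n), (x3,p)}
  {x3} × {o, p} = {(x3,o), (x3,p)}
  {x1, x2, x3} × {n} = {(x1,n), (x2,n), (x3,n)}
  {x1, x2, x3} × {o} = {(x1,o), (x2,o), (x3,o)}
  {x1, x2, x3} × {p} = {(x1,p), (x2,p), (x3,p)}
  {x2} × {n, o, p} = {(x2,n), (x2,o), (x2,p)}
  {x3} × {n, o, p} = {(x3,n), (x3,o), (x3,p)}
  {x1, x3} × {n, o} = {(x1,n), (x1,o), (x3,n), (x3,o)}
  {x1, x3} × {n, p} = {(x1,n), (x1,p), (x3,n), (x3,p)}
  {x1, x3} × {o, p} = {(x1,o), (x1,p), (x3,o), (x3,p)}
  {x2, x3} × {n, o} = {(x2,n), (x2,o), (x3,n), (x3,o)}
  {x2, x3} × {n, p} = {(x2,n), (x2,p), (x3,n), (x3,p)}
  {x2, x3} × {o, p} = {(x2,o), (x2,p), (x3,o), (x3,p)}
  {x1, x3} × {n, o, p} = {(x1,n), (x1,o), (x1,p), (x3,n), (x3,o), (x3,p)}
  {x1, x2, x3} × {n, o} = {(x1,n), (x1,o), (x2,n), (x2,o), (x3,n), (x3,o)}
  {x1, x2, x3} × {n, p} = {(x1,n), (x1,p), (x2,n), (x2,p), (x3,n), (x3,p)}
  {x1, x2, x3} × {o, p} = {(x1,o), (x1,p), (x2,o), (x2,p), (x3,o), (x3,p)}
  {x2, x3} × {n, o, p} = {(x2,n), (x2,o), (x2,p), (x3,n), (x3,o), (x3,p)}
  {x1, x2, x3} × {n, o, p} = {(x1,n), (x1,o), (x1,p), (x2,n), (x2,o), (x2,p), (x3,n), (x3,o), (x3,p)}
These 36 distinct sets form the basis B.
Close under arbitrary unions to get τ_{X×Y}; counting gives |τ_{X×Y}| = 216.
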